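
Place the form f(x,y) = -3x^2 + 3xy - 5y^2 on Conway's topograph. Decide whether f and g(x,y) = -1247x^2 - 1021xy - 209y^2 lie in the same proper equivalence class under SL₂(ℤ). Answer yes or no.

D₁ = -51, D₂ = -51
f is negative-definite; reduce −f:
−f: translate: b→3 (≡-3 mod 6), so (3,-3,5)→(3,3,5)
−f: reduced (well bottom): (3,3,5) with a≤c, −a<b≤a
flip sign back: reduced form of f is (-3,-3,-5)
g is negative-definite; reduce −g:
−g: flip: (1247,1021,209)→(209,-1021,1247)
−g: translate: b→-185 (≡-1021 mod 418), so (209,-1021,1247)→(209,-185,41)
−g: flip: (209,-185,41)→(41,185,209)
−g: translate: b→21 (≡185 mod 82), so (41,185,209)→(41,21,3)
−g: flip: (41,21,3)→(3,-21,41)
−g: translate: b→3 (≡-21 mod 6), so (3,-21,41)→(3,3,5)
−g: reduced (well bottom): (3,3,5) with a≤c, −a<b≤a
flip sign back: reduced form of g is (-3,-3,-5)
reduced forms (-3, -3, -5) vs (-3, -3, -5) ⇒ equivalent

yes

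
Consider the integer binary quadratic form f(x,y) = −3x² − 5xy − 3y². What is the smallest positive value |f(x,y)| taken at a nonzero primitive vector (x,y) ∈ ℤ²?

translate: b→-1 (≡5 mod 6), so (3,5,3)→(3,-1,1)
flip: (3,-1,1)→(1,1,3)
reduced (well bottom): (1,1,3) with a≤c, −a<b≤a
well minimum |f| = |-1| = 1 (negative-definite)

1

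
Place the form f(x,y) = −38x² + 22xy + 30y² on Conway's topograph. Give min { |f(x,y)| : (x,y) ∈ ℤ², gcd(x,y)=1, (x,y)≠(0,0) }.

river: ρ → (30,38,-30)
river: ρ → (-30,22,38)
river: ρ → (38,54,-14)
river: ρ → (-14,58,30)
river: ρ → (30,62,-10)
river: ρ → (-10,58,42)
river: ρ → (42,26,-26)
river: ρ → (-26,26,42)
river: ρ → (42,58,-10)
river: ρ → (-10,62,30)
river: ρ → (30,58,-14)
river: ρ → (-14,54,38)
river: ρ → (38,22,-30)
river: ρ → (-30,38,30)
river: ρ → (30,22,-38)
river: ρ → (-38,54,14)
river: ρ → (14,58,-30)
river: ρ → (-30,62,10)
river: ρ → (10,58,-42)
river: ρ → (-42,26,26)
river: ρ → (26,26,-42)
river: ρ → (-42,58,10)
river: ρ → (10,62,-30)
river: ρ → (-30,58,14)
river: ρ → (14,54,-38)
river: ρ → (-38,22,30)
closes: descent 0, river 26
min |a| on river = 10

10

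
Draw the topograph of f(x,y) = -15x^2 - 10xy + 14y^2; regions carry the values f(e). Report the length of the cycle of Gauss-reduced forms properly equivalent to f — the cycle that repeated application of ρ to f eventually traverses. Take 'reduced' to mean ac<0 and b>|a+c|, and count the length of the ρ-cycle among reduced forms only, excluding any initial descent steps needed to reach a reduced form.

D = 940, ⌊√D⌋ = 30
descent: ρ → (14,10,-15)  [lands on river]
river: ρ → (-15,20,9)
river: ρ → (9,16,-19)
river: ρ → (-19,22,6)
river: ρ → (6,26,-11)
river: ρ → (-11,18,14)
ρ-cycle length = 6 (tail of 1 descent step not counted)

6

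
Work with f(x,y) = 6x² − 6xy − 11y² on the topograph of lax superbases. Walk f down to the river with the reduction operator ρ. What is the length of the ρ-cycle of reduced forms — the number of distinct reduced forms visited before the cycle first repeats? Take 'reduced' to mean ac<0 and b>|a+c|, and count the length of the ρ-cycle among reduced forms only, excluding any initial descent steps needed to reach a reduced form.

D = 300, ⌊√D⌋ = 17
descent: ρ → (-11,6,6)  [lands on river]
river: ρ → (6,6,-11)
river: ρ → (-11,16,1)
river: ρ → (1,16,-11)
ρ-cycle length = 4 (tail of 1 descent step not counted)

4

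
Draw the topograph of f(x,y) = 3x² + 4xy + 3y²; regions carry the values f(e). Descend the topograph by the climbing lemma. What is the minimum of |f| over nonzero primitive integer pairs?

translate: b→-2 (≡4 mod 6), so (3,4,3)→(3,-2,2)
flip: (3,-2,2)→(2,2,3)
reduced (well bottom): (2,2,3) with a≤c, −a<b≤a
well minimum = a = 2

2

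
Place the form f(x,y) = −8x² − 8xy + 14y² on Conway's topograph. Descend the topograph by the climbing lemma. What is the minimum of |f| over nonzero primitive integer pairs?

descent: ρ → (14,8,-8)  [lands on river]
river: ρ → (-8,8,14)
river: ρ → (14,20,-2)
river: ρ → (-2,20,14)
closes: descent 1, river 4
min |a| on river = 2

2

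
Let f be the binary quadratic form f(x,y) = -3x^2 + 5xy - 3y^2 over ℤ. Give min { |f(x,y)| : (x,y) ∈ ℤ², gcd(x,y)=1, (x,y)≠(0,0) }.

translate: b→1 (≡-5 mod 6), so (3,-5,3)→(3,1,1)
flip: (3,1,1)→(1,-1,3)
translate: b→1 (≡-1 mod 2), so (1,-1,3)→(1,1,3)
reduced (well bottom): (1,1,3) with a≤c, −a<b≤a
well minimum |f| = |-1| = 1 (negative-definite)

1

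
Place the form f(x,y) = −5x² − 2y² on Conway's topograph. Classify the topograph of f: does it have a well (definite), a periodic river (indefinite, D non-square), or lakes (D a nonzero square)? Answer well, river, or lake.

D = b²−4ac = 0² − 4·(-5)·(-2) = -40
D < 0 ⇒ definite ⇒ every region one sign ⇒ single well

well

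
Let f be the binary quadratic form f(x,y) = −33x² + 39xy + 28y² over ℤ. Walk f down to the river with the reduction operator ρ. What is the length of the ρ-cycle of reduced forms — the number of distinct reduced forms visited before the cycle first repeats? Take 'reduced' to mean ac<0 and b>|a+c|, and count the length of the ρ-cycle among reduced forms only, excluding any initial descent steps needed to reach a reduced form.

D = 5217, ⌊√D⌋ = 72
river: ρ → (28,17,-44)
river: ρ → (-44,71,1)
river: ρ → (1,71,-44)
river: ρ → (-44,17,28)
river: ρ → (28,39,-33)
river: ρ → (-33,27,34)
river: ρ → (34,41,-26)
river: ρ → (-26,63,12)
river: ρ → (12,57,-41)
river: ρ → (-41,25,28)
river: ρ → (28,31,-38)
river: ρ → (-38,45,21)
river: ρ → (21,39,-44)
river: ρ → (-44,49,16)
river: ρ → (16,47,-47)
river: ρ → (-47,47,16)
river: ρ → (16,49,-44)
river: ρ → (-44,39,21)
river: ρ → (21,45,-38)
river: ρ → (-38,31,28)
river: ρ → (28,25,-41)
river: ρ → (-41,57,12)
river: ρ → (12,63,-26)
river: ρ → (-26,41,34)
river: ρ → (34,27,-33)
river: ρ → (-33,39,28)
ρ-cycle length = 26 (tail of 0 descent steps not counted)

26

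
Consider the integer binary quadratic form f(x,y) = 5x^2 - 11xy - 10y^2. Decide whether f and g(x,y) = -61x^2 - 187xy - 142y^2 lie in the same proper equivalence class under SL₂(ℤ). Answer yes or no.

D₁ = 321, D₂ = 321
river cycle of f (length 6): (-10, 11, 5), (5, 9, -12), (-12, 15, 2), (2, 17, -4), (-4, 15, 6), (6, 9, -10)
river cycle of g (length 6): (5, 9, -12), (-12, 15, 2), (2, 17, -4), (-4, 15, 6), (6, 9, -10), (-10, 11, 5)
cycles coincide ⇒ equivalent

yes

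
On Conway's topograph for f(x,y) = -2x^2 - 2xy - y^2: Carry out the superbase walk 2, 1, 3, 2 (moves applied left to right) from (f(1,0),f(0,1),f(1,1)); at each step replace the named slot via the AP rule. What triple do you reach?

start (-2,-1,-5) = (f(1,0),f(0,1),f(1,1))
replace slot 2: 2·((-2)+(-5)) − (-1) = -13 → (-2,-13,-5)
replace slot 1: 2·((-13)+(-5)) − (-2) = -34 → (-34,-13,-5)
replace slot 3: 2·((-34)+(-13)) − (-5) = -89 → (-34,-13,-89)
replace slot 2: 2·((-34)+(-89)) − (-13) = -233 → (-34,-233,-89)

-34,-233,-89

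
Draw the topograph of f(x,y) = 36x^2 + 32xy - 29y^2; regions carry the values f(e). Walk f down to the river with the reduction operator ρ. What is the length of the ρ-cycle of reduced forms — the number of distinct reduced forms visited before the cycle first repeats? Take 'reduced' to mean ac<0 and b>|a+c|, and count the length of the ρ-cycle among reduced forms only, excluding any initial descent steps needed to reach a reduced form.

D = 5200, ⌊√D⌋ = 72
river: ρ → (-29,26,39)
river: ρ → (39,52,-16)
river: ρ → (-16,44,51)
river: ρ → (51,58,-9)
river: ρ → (-9,68,16)
river: ρ → (16,60,-25)
river: ρ → (-25,40,36)
river: ρ → (36,32,-29)
ρ-cycle length = 8 (tail of 0 descent steps not counted)

8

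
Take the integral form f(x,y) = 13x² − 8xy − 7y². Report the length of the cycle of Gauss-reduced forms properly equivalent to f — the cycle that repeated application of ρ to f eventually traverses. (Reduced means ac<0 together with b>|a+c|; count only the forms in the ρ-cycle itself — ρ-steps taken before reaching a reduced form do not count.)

D = 428, ⌊√D⌋ = 20
descent: ρ → (-7,8,13)  [lands on river]
river: ρ → (13,18,-2)
river: ρ → (-2,18,13)
river: ρ → (13,8,-7)
river: ρ → (-7,20,1)
river: ρ → (1,20,-7)
ρ-cycle length = 6 (tail of 1 descent step not counted)

6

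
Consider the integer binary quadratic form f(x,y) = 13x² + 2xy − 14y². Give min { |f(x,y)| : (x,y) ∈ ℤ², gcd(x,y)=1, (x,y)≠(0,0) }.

river: ρ → (-14,26,1)
river: ρ → (1,26,-14)
river: ρ → (-14,2,13)
river: ρ → (13,24,-3)
river: ρ → (-3,24,13)
river: ρ → (13,2,-14)
closes: descent 0, river 6
min |a| on river = 1

1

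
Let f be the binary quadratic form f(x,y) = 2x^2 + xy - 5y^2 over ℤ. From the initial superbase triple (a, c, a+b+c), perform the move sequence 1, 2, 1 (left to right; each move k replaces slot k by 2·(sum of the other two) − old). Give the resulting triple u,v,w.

start (2,-5,-2) = (f(1,0),f(0,1),f(1,1))
replace slot 1: 2·((-5)+(-2)) − 2 = -16 → (-16,-5,-2)
replace slot 2: 2·((-16)+(-2)) − (-5) = -31 → (-16,-31,-2)
replace slot 1: 2·((-31)+(-2)) − (-16) = -50 → (-50,-31,-2)

-50,-31,-2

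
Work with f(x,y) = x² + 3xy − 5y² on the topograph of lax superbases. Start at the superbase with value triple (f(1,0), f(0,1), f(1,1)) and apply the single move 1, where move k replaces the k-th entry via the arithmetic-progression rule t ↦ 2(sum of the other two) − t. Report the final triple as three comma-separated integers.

start (1,-5,-1) = (f(1,0),f(0,1),f(1,1))
replace slot 1: 2·((-5)+(-1)) − 1 = -13 → (-13,-5,-1)

-13,-5,-1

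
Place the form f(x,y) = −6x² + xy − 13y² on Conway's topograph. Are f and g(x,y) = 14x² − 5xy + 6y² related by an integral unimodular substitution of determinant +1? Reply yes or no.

D₁ = -311, D₂ = -311
f is negative-definite; reduce −f:
−f: reduced (well bottom): (6,-1,13) with a≤c, −a<b≤a
flip sign back: reduced form of f is (-6,1,-13)
g: flip: (14,-5,6)→(6,5,14)
g: reduced (well bottom): (6,5,14) with a≤c, −a<b≤a
reduced forms (-6, 1, -13) vs (6, 5, 14) ⇒ inequivalent

no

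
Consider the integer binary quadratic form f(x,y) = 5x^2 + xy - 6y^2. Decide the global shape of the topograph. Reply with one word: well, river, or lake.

D = b²−4ac = 1² − 4·5·(-6) = 121
D = 11² is a perfect square ⇒ form factors over ℤ ⇒ lakes

lake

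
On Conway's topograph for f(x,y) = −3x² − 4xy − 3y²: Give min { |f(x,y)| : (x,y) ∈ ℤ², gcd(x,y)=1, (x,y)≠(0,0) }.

translate: b→-2 (≡4 mod 6), so (3,4,3)→(3,-2,2)
flip: (3,-2,2)→(2,2,3)
reduced (well bottom): (2,2,3) with a≤c, −a<b≤a
well minimum |f| = |-2| = 2 (negative-definite)

2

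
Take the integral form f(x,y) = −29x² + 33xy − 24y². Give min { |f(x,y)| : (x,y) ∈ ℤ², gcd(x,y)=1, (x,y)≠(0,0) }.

translate: b→25 (≡-33 mod 58), so (29,-33,24)→(29,25,20)
flip: (29,25,20)→(20,-25,29)
translate: b→15 (≡-25 mod 40), so (20,-25,29)→(20,15,24)
reduced (well bottom): (20,15,24) with a≤c, −a<b≤a
well minimum |f| = |-20| = 20 (negative-definite)

20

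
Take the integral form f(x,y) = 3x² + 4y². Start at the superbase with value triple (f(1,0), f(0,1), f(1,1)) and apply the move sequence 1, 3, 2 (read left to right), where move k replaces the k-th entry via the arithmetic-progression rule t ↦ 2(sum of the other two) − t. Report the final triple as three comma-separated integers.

start (3,4,7) = (f(1,0),f(0,1),f(1,1))
replace slot 1: 2·(4+7) − 3 = 19 → (19,4,7)
replace slot 3: 2·(19+4) − 7 = 39 → (19,4,39)
replace slot 2: 2·(19+39) − 4 = 112 → (19,112,39)

19,112,39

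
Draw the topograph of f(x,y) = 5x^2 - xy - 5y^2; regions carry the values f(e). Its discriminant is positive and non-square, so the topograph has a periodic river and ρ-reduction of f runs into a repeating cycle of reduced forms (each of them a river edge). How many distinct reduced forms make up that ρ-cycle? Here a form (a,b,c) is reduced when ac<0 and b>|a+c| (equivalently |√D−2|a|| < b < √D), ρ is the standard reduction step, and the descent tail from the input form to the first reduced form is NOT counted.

D = 101, ⌊√D⌋ = 10
descent: ρ → (-5,1,5)  [lands on river]
river: ρ → (5,9,-1)
river: ρ → (-1,9,5)
river: ρ → (5,1,-5)
river: ρ → (-5,9,1)
river: ρ → (1,9,-5)
ρ-cycle length = 6 (tail of 1 descent step not counted)

6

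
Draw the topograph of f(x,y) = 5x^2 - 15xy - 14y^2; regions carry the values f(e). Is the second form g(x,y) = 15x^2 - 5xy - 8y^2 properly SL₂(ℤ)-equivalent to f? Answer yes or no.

D₁ = 505, D₂ = 505
river cycle of f (length 8): (-14, 15, 5), (5, 15, -14), (-14, 13, 6), (6, 11, -16), (-16, 21, 1), (1, 21, -16), (-16, 11, 6), (6, 13, -14)
river cycle of g (length 8): (-8, 21, 2), (2, 19, -18), (-18, 17, 3), (3, 19, -12), (-12, 5, 10), (10, 15, -7), (-7, 13, 12), (12, 11, -8)
cycles differ ⇒ inequivalent

no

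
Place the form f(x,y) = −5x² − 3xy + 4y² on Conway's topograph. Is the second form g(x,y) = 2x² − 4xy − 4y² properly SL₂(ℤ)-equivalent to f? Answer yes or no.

D₁ = 89, D₂ = 48
discriminants differ ⇒ not SL₂(ℤ)-equivalent

no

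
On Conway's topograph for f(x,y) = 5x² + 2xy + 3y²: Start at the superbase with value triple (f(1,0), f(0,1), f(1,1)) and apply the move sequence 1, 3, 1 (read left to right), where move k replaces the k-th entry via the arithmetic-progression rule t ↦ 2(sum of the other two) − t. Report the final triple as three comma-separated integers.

start (5,3,10) = (f(1,0),f(0,1),f(1,1))
replace slot 1: 2·(3+10) − 5 = 21 → (21,3,10)
replace slot 3: 2·(21+3) − 10 = 38 → (21,3,38)
replace slot 1: 2·(3+38) − 21 = 61 → (61,3,38)

61,3,38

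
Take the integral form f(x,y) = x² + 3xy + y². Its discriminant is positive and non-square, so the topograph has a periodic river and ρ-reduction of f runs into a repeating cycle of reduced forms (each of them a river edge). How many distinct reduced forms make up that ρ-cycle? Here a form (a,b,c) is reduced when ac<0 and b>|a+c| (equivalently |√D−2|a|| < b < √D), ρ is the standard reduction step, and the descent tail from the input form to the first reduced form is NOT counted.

D = 5, ⌊√D⌋ = 2
descent: ρ → (1,1,-1)  [lands on river]
river: ρ → (-1,1,1)
ρ-cycle length = 2 (tail of 1 descent step not counted)

2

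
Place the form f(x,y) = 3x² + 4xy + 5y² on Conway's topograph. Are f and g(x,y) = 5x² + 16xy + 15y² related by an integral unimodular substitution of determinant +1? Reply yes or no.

D₁ = -44, D₂ = -44
f: translate: b→-2 (≡4 mod 6), so (3,4,5)→(3,-2,4)
f: reduced (well bottom): (3,-2,4) with a≤c, −a<b≤a
g: translate: b→-4 (≡16 mod 10), so (5,16,15)→(5,-4,3)
g: flip: (5,-4,3)→(3,4,5)
g: translate: b→-2 (≡4 mod 6), so (3,4,5)→(3,-2,4)
g: reduced (well bottom): (3,-2,4) with a≤c, −a<b≤a
reduced forms (3, -2, 4) vs (3, -2, 4) ⇒ equivalent

yes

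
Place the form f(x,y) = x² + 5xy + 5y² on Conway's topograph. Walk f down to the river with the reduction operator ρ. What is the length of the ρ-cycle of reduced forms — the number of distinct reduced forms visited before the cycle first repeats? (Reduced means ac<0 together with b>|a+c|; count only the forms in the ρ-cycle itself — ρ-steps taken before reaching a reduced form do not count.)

D = 5, ⌊√D⌋ = 2
descent: ρ → (5,5,1)
descent: ρ → (1,1,-1)  [lands on river]
river: ρ → (-1,1,1)
ρ-cycle length = 2 (tail of 2 descent steps not counted)

2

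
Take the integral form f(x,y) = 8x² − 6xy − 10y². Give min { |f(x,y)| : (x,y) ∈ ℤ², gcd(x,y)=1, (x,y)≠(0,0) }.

descent: ρ → (-10,6,8)  [lands on river]
river: ρ → (8,10,-8)
river: ρ → (-8,6,10)
river: ρ → (10,14,-4)
river: ρ → (-4,18,2)
river: ρ → (2,18,-4)
river: ρ → (-4,14,10)
river: ρ → (10,6,-8)
river: ρ → (-8,10,8)
river: ρ → (8,6,-10)
river: ρ → (-10,14,4)
river: ρ → (4,18,-2)
river: ρ → (-2,18,4)
river: ρ → (4,14,-10)
closes: descent 1, river 14
min |a| on river = 2

2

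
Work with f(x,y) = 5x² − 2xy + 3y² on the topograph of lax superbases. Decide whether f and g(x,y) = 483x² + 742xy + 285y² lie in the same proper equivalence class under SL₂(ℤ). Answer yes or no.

D₁ = -56, D₂ = -56
f: flip: (5,-2,3)→(3,2,5)
f: reduced (well bottom): (3,2,5) with a≤c, −a<b≤a
g: translate: b→-224 (≡742 mod 966), so (483,742,285)→(483,-224,26)
g: flip: (483,-224,26)→(26,224,483)
g: translate: b→16 (≡224 mod 52), so (26,224,483)→(26,16,3)
g: flip: (26,16,3)→(3,-16,26)
g: translate: b→2 (≡-16 mod 6), so (3,-16,26)→(3,2,5)
g: reduced (well bottom): (3,2,5) with a≤c, −a<b≤a
reduced forms (3, 2, 5) vs (3, 2, 5) ⇒ equivalent

yes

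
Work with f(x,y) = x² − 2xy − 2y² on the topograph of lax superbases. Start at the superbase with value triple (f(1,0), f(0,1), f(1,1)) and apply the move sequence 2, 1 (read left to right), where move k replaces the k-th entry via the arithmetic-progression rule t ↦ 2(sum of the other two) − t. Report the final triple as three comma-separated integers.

start (1,-2,-3) = (f(1,0),f(0,1),f(1,1))
replace slot 2: 2·(1+(-3)) − (-2) = -2 → (1,-2,-3)
replace slot 1: 2·((-2)+(-3)) − 1 = -11 → (-11,-2,-3)

-11,-2,-3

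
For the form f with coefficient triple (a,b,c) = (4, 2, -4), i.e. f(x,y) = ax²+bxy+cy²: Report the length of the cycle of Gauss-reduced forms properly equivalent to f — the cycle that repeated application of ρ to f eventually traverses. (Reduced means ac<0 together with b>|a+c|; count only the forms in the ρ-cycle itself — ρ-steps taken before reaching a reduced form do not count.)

D = 68, ⌊√D⌋ = 8
river: ρ → (-4,6,2)
river: ρ → (2,6,-4)
river: ρ → (-4,2,4)
river: ρ → (4,6,-2)
river: ρ → (-2,6,4)
river: ρ → (4,2,-4)
ρ-cycle length = 6 (tail of 0 descent steps not counted)

6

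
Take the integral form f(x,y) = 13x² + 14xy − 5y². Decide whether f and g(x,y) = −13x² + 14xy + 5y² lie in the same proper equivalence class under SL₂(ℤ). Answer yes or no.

D₁ = 456, D₂ = 456
river cycle of f (length 10): (-5, 16, 10), (10, 4, -11), (-11, 18, 3), (3, 18, -11), (-11, 4, 10), (10, 16, -5), (-5, 14, 13), (13, 12, -6), (-6, 12, 13), (13, 14, -5)
river cycle of g (length 10): (5, 16, -10), (-10, 4, 11), (11, 18, -3), (-3, 18, 11), (11, 4, -10), (-10, 16, 5), (5, 14, -13), (-13, 12, 6), (6, 12, -13), (-13, 14, 5)
cycles differ ⇒ inequivalent

no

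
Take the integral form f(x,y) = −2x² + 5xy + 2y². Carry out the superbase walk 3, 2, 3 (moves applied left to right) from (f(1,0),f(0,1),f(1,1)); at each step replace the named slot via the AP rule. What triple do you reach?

start (-2,2,5) = (f(1,0),f(0,1),f(1,1))
replace slot 3: 2·((-2)+2) − 5 = -5 → (-2,2,-5)
replace slot 2: 2·((-2)+(-5)) − 2 = -16 → (-2,-16,-5)
replace slot 3: 2·((-2)+(-16)) − (-5) = -31 → (-2,-16,-31)

-2,-16,-31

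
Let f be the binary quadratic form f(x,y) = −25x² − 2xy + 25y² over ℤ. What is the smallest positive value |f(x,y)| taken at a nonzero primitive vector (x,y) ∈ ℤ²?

descent: ρ → (25,2,-25)  [lands on river]
river: ρ → (-25,48,2)
river: ρ → (2,48,-25)
river: ρ → (-25,2,25)
river: ρ → (25,48,-2)
river: ρ → (-2,48,25)
closes: descent 1, river 6
min |a| on river = 2

2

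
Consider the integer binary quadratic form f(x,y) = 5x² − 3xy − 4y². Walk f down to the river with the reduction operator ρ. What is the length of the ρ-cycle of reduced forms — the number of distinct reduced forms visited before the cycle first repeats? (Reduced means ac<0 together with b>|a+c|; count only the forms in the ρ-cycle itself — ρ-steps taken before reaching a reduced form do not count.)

D = 89, ⌊√D⌋ = 9
descent: ρ → (-4,3,5)  [lands on river]
river: ρ → (5,7,-2)
river: ρ → (-2,9,1)
river: ρ → (1,9,-2)
river: ρ → (-2,7,5)
river: ρ → (5,3,-4)
river: ρ → (-4,5,4)
river: ρ → (4,3,-5)
river: ρ → (-5,7,2)
river: ρ → (2,9,-1)
river: ρ → (-1,9,2)
river: ρ → (2,7,-5)
river: ρ → (-5,3,4)
river: ρ → (4,5,-4)
ρ-cycle length = 14 (tail of 1 descent step not counted)

14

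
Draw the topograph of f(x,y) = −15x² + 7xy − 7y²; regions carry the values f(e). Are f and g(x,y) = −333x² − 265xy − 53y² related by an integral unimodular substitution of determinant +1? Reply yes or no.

D₁ = -371, D₂ = -371
f is negative-definite; reduce −f:
−f: flip: (15,-7,7)→(7,7,15)
−f: reduced (well bottom): (7,7,15) with a≤c, −a<b≤a
flip sign back: reduced form of f is (-7,-7,-15)
g is negative-definite; reduce −g:
−g: flip: (333,265,53)→(53,-265,333)
−g: translate: b→53 (≡-265 mod 106), so (53,-265,333)→(53,53,15)
−g: flip: (53,53,15)→(15,-53,53)
−g: translate: b→7 (≡-53 mod 30), so (15,-53,53)→(15,7,7)
−g: flip: (15,7,7)→(7,-7,15)
−g: translate: b→7 (≡-7 mod 14), so (7,-7,15)→(7,7,15)
−g: reduced (well bottom): (7,7,15) with a≤c, −a<b≤a
flip sign back: reduced form of g is (-7,-7,-15)
reduced forms (-7, -7, -15) vs (-7, -7, -15) ⇒ equivalent

yes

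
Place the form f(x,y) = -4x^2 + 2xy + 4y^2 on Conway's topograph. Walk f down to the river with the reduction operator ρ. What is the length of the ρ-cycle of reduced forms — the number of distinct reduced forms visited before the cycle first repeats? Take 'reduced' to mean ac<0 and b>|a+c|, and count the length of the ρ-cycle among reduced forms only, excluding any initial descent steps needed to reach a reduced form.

D = 68, ⌊√D⌋ = 8
river: ρ → (4,6,-2)
river: ρ → (-2,6,4)
river: ρ → (4,2,-4)
river: ρ → (-4,6,2)
river: ρ → (2,6,-4)
river: ρ → (-4,2,4)
ρ-cycle length = 6 (tail of 0 descent steps not counted)

6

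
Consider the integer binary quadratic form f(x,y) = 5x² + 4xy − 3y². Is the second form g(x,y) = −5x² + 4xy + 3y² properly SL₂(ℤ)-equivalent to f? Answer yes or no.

D₁ = 76, D₂ = 76
river cycle of f (length 6): (-3, 8, 1), (1, 8, -3), (-3, 4, 5), (5, 6, -2), (-2, 6, 5), (5, 4, -3)
river cycle of g (length 6): (3, 8, -1), (-1, 8, 3), (3, 4, -5), (-5, 6, 2), (2, 6, -5), (-5, 4, 3)
cycles differ ⇒ inequivalent

no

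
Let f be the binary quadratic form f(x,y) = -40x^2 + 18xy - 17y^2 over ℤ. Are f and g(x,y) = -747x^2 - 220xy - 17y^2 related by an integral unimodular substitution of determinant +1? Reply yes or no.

D₁ = -2396, D₂ = -2396
f is negative-definite; reduce −f:
−f: flip: (40,-18,17)→(17,18,40)
−f: translate: b→-16 (≡18 mod 34), so (17,18,40)→(17,-16,39)
−f: reduced (well bottom): (17,-16,39) with a≤c, −a<b≤a
flip sign back: reduced form of f is (-17,16,-39)
g is negative-definite; reduce −g:
−g: flip: (747,220,17)→(17,-220,747)
−g: translate: b→-16 (≡-220 mod 34), so (17,-220,747)→(17,-16,39)
−g: reduced (well bottom): (17,-16,39) with a≤c, −a<b≤a
flip sign back: reduced form of g is (-17,16,-39)
reduced forms (-17, 16, -39) vs (-17, 16, -39) ⇒ equivalent

yes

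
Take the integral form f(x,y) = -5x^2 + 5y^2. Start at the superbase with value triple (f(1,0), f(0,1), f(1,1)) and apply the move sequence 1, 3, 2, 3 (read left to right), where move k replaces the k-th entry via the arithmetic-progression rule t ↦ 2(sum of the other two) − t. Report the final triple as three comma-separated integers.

start (-5,5,0) = (f(1,0),f(0,1),f(1,1))
replace slot 1: 2·(5+0) − (-5) = 15 → (15,5,0)
replace slot 3: 2·(15+5) − 0 = 40 → (15,5,40)
replace slot 2: 2·(15+40) − 5 = 105 → (15,105,40)
replace slot 3: 2·(15+105) − 40 = 200 → (15,105,200)

15,105,200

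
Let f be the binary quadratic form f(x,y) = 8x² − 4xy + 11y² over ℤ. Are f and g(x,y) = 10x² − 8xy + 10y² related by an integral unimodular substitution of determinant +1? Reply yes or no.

D₁ = -336, D₂ = -336
f: reduced (well bottom): (8,-4,11) with a≤c, −a<b≤a
g: flip: (10,-8,10)→(10,8,10)
g: reduced (well bottom): (10,8,10) with a≤c, −a<b≤a
reduced forms (8, -4, 11) vs (10, 8, 10) ⇒ inequivalent

no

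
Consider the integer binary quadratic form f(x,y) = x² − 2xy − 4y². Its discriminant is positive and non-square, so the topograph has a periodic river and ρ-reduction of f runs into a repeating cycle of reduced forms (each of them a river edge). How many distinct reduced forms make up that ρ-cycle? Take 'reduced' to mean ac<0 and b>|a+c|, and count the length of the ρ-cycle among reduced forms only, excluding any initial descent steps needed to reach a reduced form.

D = 20, ⌊√D⌋ = 4
descent: ρ → (-4,2,1)
descent: ρ → (1,4,-1)  [lands on river]
river: ρ → (-1,4,1)
ρ-cycle length = 2 (tail of 2 descent steps not counted)

2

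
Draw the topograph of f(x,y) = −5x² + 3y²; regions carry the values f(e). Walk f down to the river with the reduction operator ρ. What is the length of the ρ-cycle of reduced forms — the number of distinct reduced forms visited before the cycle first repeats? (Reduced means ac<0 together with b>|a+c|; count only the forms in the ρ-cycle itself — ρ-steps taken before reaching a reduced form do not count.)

D = 60, ⌊√D⌋ = 7
descent: ρ → (3,6,-2)  [lands on river]
river: ρ → (-2,6,3)
ρ-cycle length = 2 (tail of 1 descent step not counted)

2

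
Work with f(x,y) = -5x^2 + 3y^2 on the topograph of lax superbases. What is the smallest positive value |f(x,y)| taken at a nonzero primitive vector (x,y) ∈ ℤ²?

descent: ρ → (3,6,-2)  [lands on river]
river: ρ → (-2,6,3)
closes: descent 1, river 2
min |a| on river = 2

2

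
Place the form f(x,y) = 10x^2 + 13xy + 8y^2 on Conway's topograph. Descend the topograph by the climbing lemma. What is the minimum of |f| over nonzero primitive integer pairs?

translate: b→-7 (≡13 mod 20), so (10,13,8)→(10,-7,5)
flip: (10,-7,5)→(5,7,10)
translate: b→-3 (≡7 mod 10), so (5,7,10)→(5,-3,8)
reduced (well bottom): (5,-3,8) with a≤c, −a<b≤a
well minimum = a = 5

5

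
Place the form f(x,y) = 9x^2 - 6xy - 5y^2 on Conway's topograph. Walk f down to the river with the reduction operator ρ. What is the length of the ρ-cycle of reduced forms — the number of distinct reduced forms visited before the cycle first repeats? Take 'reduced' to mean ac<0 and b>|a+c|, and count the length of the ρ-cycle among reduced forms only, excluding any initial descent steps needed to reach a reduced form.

D = 216, ⌊√D⌋ = 14
descent: ρ → (-5,6,9)  [lands on river]
river: ρ → (9,12,-2)
river: ρ → (-2,12,9)
river: ρ → (9,6,-5)
river: ρ → (-5,14,1)
river: ρ → (1,14,-5)
ρ-cycle length = 6 (tail of 1 descent step not counted)

6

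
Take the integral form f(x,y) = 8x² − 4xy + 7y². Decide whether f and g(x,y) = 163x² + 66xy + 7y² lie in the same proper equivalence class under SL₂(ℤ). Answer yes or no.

D₁ = -208, D₂ = -208
f: flip: (8,-4,7)→(7,4,8)
f: reduced (well bottom): (7,4,8) with a≤c, −a<b≤a
g: flip: (163,66,7)→(7,-66,163)
g: translate: b→4 (≡-66 mod 14), so (7,-66,163)→(7,4,8)
g: reduced (well bottom): (7,4,8) with a≤c, −a<b≤a
reduced forms (7, 4, 8) vs (7, 4, 8) ⇒ equivalent

yes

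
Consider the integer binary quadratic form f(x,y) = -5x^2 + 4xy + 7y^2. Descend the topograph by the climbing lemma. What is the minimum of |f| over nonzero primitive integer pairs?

river: ρ → (7,10,-2)
river: ρ → (-2,10,7)
river: ρ → (7,4,-5)
river: ρ → (-5,6,6)
river: ρ → (6,6,-5)
river: ρ → (-5,4,7)
closes: descent 0, river 6
min |a| on river = 2

2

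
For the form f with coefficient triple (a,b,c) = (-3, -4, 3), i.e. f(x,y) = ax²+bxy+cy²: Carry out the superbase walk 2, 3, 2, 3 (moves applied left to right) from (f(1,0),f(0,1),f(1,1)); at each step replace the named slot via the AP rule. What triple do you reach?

start (-3,3,-4) = (f(1,0),f(0,1),f(1,1))
replace slot 2: 2·((-3)+(-4)) − 3 = -17 → (-3,-17,-4)
replace slot 3: 2·((-3)+(-17)) − (-4) = -36 → (-3,-17,-36)
replace slot 2: 2·((-3)+(-36)) − (-17) = -61 → (-3,-61,-36)
replace slot 3: 2·((-3)+(-61)) − (-36) = -92 → (-3,-61,-92)

-3,-61,-92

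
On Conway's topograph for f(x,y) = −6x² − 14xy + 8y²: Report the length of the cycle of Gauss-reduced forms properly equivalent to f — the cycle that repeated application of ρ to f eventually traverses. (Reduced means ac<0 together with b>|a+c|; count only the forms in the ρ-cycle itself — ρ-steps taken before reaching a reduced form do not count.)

D = 388, ⌊√D⌋ = 19
descent: ρ → (8,14,-6)  [lands on river]
river: ρ → (-6,10,12)
river: ρ → (12,14,-4)
river: ρ → (-4,18,4)
river: ρ → (4,14,-12)
river: ρ → (-12,10,6)
river: ρ → (6,14,-8)
river: ρ → (-8,18,2)
river: ρ → (2,18,-8)
river: ρ → (-8,14,6)
river: ρ → (6,10,-12)
river: ρ → (-12,14,4)
river: ρ → (4,18,-4)
river: ρ → (-4,14,12)
river: ρ → (12,10,-6)
river: ρ → (-6,14,8)
river: ρ → (8,18,-2)
river: ρ → (-2,18,8)
ρ-cycle length = 18 (tail of 1 descent step not counted)

18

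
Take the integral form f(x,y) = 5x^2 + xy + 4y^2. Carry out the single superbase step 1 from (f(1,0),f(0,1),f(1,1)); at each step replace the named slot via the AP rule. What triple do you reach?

start (5,4,10) = (f(1,0),f(0,1),f(1,1))
replace slot 1: 2·(4+10) − 5 = 23 → (23,4,10)

23,4,10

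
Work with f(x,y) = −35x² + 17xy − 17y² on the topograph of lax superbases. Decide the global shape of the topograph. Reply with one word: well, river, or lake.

D = b²−4ac = 17² − 4·(-35)·(-17) = -2091
D < 0 ⇒ definite ⇒ every region one sign ⇒ single well

well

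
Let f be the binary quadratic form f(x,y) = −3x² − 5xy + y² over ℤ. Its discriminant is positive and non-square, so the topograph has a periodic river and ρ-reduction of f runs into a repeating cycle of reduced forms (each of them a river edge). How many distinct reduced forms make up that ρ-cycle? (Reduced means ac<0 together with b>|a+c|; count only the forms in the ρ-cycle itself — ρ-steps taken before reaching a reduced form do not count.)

D = 37, ⌊√D⌋ = 6
descent: ρ → (1,5,-3)  [lands on river]
river: ρ → (-3,1,3)
river: ρ → (3,5,-1)
river: ρ → (-1,5,3)
river: ρ → (3,1,-3)
river: ρ → (-3,5,1)
ρ-cycle length = 6 (tail of 1 descent step not counted)

6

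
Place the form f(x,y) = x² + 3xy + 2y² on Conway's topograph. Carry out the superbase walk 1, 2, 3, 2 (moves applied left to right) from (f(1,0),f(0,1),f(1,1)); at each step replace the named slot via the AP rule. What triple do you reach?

start (1,2,6) = (f(1,0),f(0,1),f(1,1))
replace slot 1: 2·(2+6) − 1 = 15 → (15,2,6)
replace slot 2: 2·(15+6) − 2 = 40 → (15,40,6)
replace slot 3: 2·(15+40) − 6 = 104 → (15,40,104)
replace slot 2: 2·(15+104) − 40 = 198 → (15,198,104)

15,198,104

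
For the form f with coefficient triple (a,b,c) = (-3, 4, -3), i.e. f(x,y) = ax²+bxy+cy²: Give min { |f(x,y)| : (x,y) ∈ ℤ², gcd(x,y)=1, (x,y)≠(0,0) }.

translate: b→2 (≡-4 mod 6), so (3,-4,3)→(3,2,2)
flip: (3,2,2)→(2,-2,3)
translate: b→2 (≡-2 mod 4), so (2,-2,3)→(2,2,3)
reduced (well bottom): (2,2,3) with a≤c, −a<b≤a
well minimum |f| = |-2| = 2 (negative-definite)

2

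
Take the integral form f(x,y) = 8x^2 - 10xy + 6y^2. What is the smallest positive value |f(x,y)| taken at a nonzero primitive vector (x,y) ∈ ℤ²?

translate: b→6 (≡-10 mod 16), so (8,-10,6)→(8,6,4)
flip: (8,6,4)→(4,-6,8)
translate: b→2 (≡-6 mod 8), so (4,-6,8)→(4,2,6)
reduced (well bottom): (4,2,6) with a≤c, −a<b≤a
well minimum = a = 4

4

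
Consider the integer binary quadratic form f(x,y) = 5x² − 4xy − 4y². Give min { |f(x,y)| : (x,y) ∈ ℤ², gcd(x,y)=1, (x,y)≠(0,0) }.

descent: ρ → (-4,4,5)  [lands on river]
river: ρ → (5,6,-3)
river: ρ → (-3,6,5)
river: ρ → (5,4,-4)
closes: descent 1, river 4
min |a| on river = 3

3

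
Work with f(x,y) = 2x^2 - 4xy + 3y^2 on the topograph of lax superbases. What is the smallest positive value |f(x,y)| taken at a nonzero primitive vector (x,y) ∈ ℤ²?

translate: b→0 (≡-4 mod 4), so (2,-4,3)→(2,0,1)
flip: (2,0,1)→(1,0,2)
reduced (well bottom): (1,0,2) with a≤c, −a<b≤a
well minimum = a = 1

1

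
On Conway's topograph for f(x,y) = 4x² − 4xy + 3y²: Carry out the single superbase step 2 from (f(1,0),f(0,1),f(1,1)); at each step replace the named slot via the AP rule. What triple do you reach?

start (4,3,3) = (f(1,0),f(0,1),f(1,1))
replace slot 2: 2·(4+3) − 3 = 11 → (4,11,3)

4,11,3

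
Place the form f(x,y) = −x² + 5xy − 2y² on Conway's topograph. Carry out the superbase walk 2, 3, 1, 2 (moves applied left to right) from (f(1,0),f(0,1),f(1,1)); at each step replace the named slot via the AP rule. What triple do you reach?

start (-1,-2,2) = (f(1,0),f(0,1),f(1,1))
replace slot 2: 2·((-1)+2) − (-2) = 4 → (-1,4,2)
replace slot 3: 2·((-1)+4) − 2 = 4 → (-1,4,4)
replace slot 1: 2·(4+4) − (-1) = 17 → (17,4,4)
replace slot 2: 2·(17+4) − 4 = 38 → (17,38,4)

17,38,4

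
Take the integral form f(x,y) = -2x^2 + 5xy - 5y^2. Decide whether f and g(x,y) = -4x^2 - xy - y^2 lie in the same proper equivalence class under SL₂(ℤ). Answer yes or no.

D₁ = -15, D₂ = -15
f is negative-definite; reduce −f:
−f: translate: b→-1 (≡-5 mod 4), so (2,-5,5)→(2,-1,2)
−f: flip: (2,-1,2)→(2,1,2)
−f: reduced (well bottom): (2,1,2) with a≤c, −a<b≤a
flip sign back: reduced form of f is (-2,-1,-2)
g is negative-definite; reduce −g:
−g: flip: (4,1,1)→(1,-1,4)
−g: translate: b→1 (≡-1 mod 2), so (1,-1,4)→(1,1,4)
−g: reduced (well bottom): (1,1,4) with a≤c, −a<b≤a
flip sign back: reduced form of g is (-1,-1,-4)
reduced forms (-2, -1, -2) vs (-1, -1, -4) ⇒ inequivalent

no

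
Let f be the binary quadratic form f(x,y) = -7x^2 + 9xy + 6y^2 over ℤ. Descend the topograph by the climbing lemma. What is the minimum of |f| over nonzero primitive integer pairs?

river: ρ → (6,15,-1)
river: ρ → (-1,15,6)
river: ρ → (6,9,-7)
river: ρ → (-7,5,8)
river: ρ → (8,11,-4)
river: ρ → (-4,13,5)
river: ρ → (5,7,-10)
river: ρ → (-10,13,2)
river: ρ → (2,15,-3)
river: ρ → (-3,15,2)
river: ρ → (2,13,-10)
river: ρ → (-10,7,5)
river: ρ → (5,13,-4)
river: ρ → (-4,11,8)
river: ρ → (8,5,-7)
river: ρ → (-7,9,6)
closes: descent 0, river 16
min |a| on river = 1

1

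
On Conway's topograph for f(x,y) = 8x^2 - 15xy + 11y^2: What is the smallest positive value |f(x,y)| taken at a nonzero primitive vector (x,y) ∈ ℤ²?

translate: b→1 (≡-15 mod 16), so (8,-15,11)→(8,1,4)
flip: (8,1,4)→(4,-1,8)
reduced (well bottom): (4,-1,8) with a≤c, −a<b≤a
well minimum = a = 4

4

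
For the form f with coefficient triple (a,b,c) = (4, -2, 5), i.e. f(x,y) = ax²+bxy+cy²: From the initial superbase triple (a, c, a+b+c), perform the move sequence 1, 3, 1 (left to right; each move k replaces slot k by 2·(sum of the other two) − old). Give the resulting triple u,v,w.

start (4,5,7) = (f(1,0),f(0,1),f(1,1))
replace slot 1: 2·(5+7) − 4 = 20 → (20,5,7)
replace slot 3: 2·(20+5) − 7 = 43 → (20,5,43)
replace slot 1: 2·(5+43) − 20 = 76 → (76,5,43)

76,5,43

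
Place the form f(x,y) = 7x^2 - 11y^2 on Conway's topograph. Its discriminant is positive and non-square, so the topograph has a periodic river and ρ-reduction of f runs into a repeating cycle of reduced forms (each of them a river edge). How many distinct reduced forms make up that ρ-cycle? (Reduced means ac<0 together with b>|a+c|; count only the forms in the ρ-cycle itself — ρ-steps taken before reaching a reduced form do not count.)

D = 308, ⌊√D⌋ = 17
descent: ρ → (-11,0,7)
descent: ρ → (7,14,-4)  [lands on river]
river: ρ → (-4,10,13)
river: ρ → (13,16,-1)
river: ρ → (-1,16,13)
river: ρ → (13,10,-4)
river: ρ → (-4,14,7)
ρ-cycle length = 6 (tail of 2 descent steps not counted)

6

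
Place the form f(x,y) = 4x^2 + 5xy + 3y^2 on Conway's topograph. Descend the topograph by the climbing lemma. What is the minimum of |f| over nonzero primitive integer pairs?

translate: b→-3 (≡5 mod 8), so (4,5,3)→(4,-3,2)
flip: (4,-3,2)→(2,3,4)
translate: b→-1 (≡3 mod 4), so (2,3,4)→(2,-1,3)
reduced (well bottom): (2,-1,3) with a≤c, −a<b≤a
well minimum = a = 2

2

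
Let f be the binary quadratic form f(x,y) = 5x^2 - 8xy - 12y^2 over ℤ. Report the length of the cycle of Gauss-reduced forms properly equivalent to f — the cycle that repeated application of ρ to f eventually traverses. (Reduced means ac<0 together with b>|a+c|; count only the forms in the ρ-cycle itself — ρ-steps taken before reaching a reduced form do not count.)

D = 304, ⌊√D⌋ = 17
descent: ρ → (-12,8,5)  [lands on river]
river: ρ → (5,12,-8)
river: ρ → (-8,4,9)
river: ρ → (9,14,-3)
river: ρ → (-3,16,4)
river: ρ → (4,16,-3)
river: ρ → (-3,14,9)
river: ρ → (9,4,-8)
river: ρ → (-8,12,5)
river: ρ → (5,8,-12)
river: ρ → (-12,16,1)
river: ρ → (1,16,-12)
ρ-cycle length = 12 (tail of 1 descent step not counted)

12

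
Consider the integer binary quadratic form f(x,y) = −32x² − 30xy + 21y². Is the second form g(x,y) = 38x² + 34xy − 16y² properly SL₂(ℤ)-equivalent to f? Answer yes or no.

D₁ = 3588, D₂ = 3588
river cycle of f (length 6): (21, 30, -32), (-32, 34, 19), (19, 42, -24), (-24, 54, 7), (7, 58, -8), (-8, 54, 21)
river cycle of g (length 6): (-16, 30, 42), (42, 54, -4), (-4, 58, 14), (14, 54, -12), (-12, 42, 38), (38, 34, -16)
cycles differ ⇒ inequivalent

no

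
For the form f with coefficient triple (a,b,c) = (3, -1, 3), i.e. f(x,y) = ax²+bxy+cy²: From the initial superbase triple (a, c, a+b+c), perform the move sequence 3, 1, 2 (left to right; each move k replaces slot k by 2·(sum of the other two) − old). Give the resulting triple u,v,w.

start (3,3,5) = (f(1,0),f(0,1),f(1,1))
replace slot 3: 2·(3+3) − 5 = 7 → (3,3,7)
replace slot 1: 2·(3+7) − 3 = 17 → (17,3,7)
replace slot 2: 2·(17+7) − 3 = 45 → (17,45,7)

17,45,7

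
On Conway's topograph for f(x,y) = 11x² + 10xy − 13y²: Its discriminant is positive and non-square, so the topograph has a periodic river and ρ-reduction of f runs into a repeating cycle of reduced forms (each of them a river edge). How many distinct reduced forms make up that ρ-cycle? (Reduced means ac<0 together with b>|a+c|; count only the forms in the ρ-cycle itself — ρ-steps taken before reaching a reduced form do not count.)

D = 672, ⌊√D⌋ = 25
river: ρ → (-13,16,8)
river: ρ → (8,16,-13)
river: ρ → (-13,10,11)
river: ρ → (11,12,-12)
river: ρ → (-12,12,11)
river: ρ → (11,10,-13)
ρ-cycle length = 6 (tail of 0 descent steps not counted)

6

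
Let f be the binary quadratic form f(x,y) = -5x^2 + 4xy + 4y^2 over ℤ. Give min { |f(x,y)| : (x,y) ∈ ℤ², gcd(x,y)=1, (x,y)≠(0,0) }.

river: ρ → (4,4,-5)
river: ρ → (-5,6,3)
river: ρ → (3,6,-5)
river: ρ → (-5,4,4)
closes: descent 0, river 4
min |a| on river = 3

3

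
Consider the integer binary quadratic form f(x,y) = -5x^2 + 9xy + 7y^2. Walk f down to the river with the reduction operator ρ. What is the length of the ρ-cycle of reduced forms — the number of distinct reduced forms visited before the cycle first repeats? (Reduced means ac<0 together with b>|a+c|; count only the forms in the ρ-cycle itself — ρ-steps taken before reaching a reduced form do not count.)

D = 221, ⌊√D⌋ = 14
river: ρ → (7,5,-7)
river: ρ → (-7,9,5)
river: ρ → (5,11,-5)
river: ρ → (-5,9,7)
ρ-cycle length = 4 (tail of 0 descent steps not counted)

4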